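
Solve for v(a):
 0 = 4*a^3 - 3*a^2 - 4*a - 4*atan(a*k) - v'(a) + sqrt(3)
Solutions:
 v(a) = C1 + a^4 - a^3 - 2*a^2 + sqrt(3)*a - 4*Piecewise((a*atan(a*k) - log(a^2*k^2 + 1)/(2*k), Ne(k, 0)), (0, True))


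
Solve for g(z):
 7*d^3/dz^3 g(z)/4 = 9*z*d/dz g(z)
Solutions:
 g(z) = C1 + Integral(C2*airyai(42^(2/3)*z/7) + C3*airybi(42^(2/3)*z/7), z)


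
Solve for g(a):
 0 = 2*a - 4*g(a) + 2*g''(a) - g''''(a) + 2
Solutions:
 g(a) = a/2 + (C1*sin(sqrt(2)*a/2) + C2*cos(sqrt(2)*a/2))*exp(-sqrt(6)*a/2) + (C3*sin(sqrt(2)*a/2) + C4*cos(sqrt(2)*a/2))*exp(sqrt(6)*a/2) + 1/2


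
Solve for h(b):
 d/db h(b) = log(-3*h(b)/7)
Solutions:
 -Integral(1/(log(-_y) - log(7) + log(3)), (_y, h(b))) = C1 - b


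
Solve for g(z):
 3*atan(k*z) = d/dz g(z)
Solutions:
 g(z) = C1 + 3*Piecewise((z*atan(k*z) - log(k^2*z^2 + 1)/(2*k), Ne(k, 0)), (0, True))


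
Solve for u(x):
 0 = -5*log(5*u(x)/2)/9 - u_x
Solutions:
 -9*Integral(1/(-log(_y) - log(5) + log(2)), (_y, u(x)))/5 = C1 - x


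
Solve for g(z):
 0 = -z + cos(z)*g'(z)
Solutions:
 g(z) = C1 + Integral(z/cos(z), z)


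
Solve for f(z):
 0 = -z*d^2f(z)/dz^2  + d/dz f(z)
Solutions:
 f(z) = C1 + C2*z^2


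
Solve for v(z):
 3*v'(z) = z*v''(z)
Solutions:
 v(z) = C1 + C2*z^4


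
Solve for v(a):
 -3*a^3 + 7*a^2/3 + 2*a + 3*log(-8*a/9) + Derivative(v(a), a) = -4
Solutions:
 v(a) = C1 + 3*a^4/4 - 7*a^3/9 - a^2 - 3*a*log(-a) + a*(-9*log(2) - 1 + 6*log(3))


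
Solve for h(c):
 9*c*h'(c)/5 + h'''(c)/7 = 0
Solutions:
 h(c) = C1 + Integral(C2*airyai(-5^(2/3)*63^(1/3)*c/5) + C3*airybi(-5^(2/3)*63^(1/3)*c/5), c)


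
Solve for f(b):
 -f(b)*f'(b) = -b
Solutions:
 f(b) = -sqrt(C1 + b^2)
 f(b) = sqrt(C1 + b^2)


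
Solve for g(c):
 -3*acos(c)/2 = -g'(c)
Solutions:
 g(c) = C1 + 3*c*acos(c)/2 - 3*sqrt(1 - c^2)/2


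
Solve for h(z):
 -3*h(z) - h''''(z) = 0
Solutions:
 h(z) = (C1*sin(sqrt(2)*3^(1/4)*z/2) + C2*cos(sqrt(2)*3^(1/4)*z/2))*exp(-sqrt(2)*3^(1/4)*z/2) + (C3*sin(sqrt(2)*3^(1/4)*z/2) + C4*cos(sqrt(2)*3^(1/4)*z/2))*exp(sqrt(2)*3^(1/4)*z/2)


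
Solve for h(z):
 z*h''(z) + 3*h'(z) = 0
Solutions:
 h(z) = C1 + C2/z^2


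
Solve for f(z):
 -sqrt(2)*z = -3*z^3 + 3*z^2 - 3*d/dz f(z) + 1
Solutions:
 f(z) = C1 - z^4/4 + z^3/3 + sqrt(2)*z^2/6 + z/3


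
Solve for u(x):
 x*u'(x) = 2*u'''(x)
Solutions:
 u(x) = C1 + Integral(C2*airyai(2^(2/3)*x/2) + C3*airybi(2^(2/3)*x/2), x)


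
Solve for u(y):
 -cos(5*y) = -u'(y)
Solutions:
 u(y) = C1 + sin(5*y)/5


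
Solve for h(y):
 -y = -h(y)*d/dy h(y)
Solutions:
 h(y) = -sqrt(C1 + y^2)
 h(y) = sqrt(C1 + y^2)


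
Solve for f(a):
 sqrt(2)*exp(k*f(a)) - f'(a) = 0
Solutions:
 f(a) = Piecewise((log(-1/(C1*k + sqrt(2)*a*k))/k, Ne(k, 0)), (nan, True))
 f(a) = Piecewise((C1 + sqrt(2)*a, Eq(k, 0)), (nan, True))


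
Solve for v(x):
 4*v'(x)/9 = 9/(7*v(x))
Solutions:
 v(x) = -sqrt(C1 + 1134*x)/14
 v(x) = sqrt(C1 + 1134*x)/14


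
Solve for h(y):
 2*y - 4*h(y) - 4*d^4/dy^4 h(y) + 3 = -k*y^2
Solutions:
 h(y) = k*y^2/4 + y/2 + (C1*sin(sqrt(2)*y/2) + C2*cos(sqrt(2)*y/2))*exp(-sqrt(2)*y/2) + (C3*sin(sqrt(2)*y/2) + C4*cos(sqrt(2)*y/2))*exp(sqrt(2)*y/2) + 3/4


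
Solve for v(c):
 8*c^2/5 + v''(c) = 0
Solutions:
 v(c) = C1 + C2*c - 2*c^4/15


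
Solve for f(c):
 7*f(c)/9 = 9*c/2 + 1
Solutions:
 f(c) = 81*c/14 + 9/7


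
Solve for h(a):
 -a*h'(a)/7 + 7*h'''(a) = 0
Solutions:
 h(a) = C1 + Integral(C2*airyai(7^(1/3)*a/7) + C3*airybi(7^(1/3)*a/7), a)


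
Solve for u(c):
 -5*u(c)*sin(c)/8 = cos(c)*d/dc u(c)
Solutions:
 u(c) = C1*cos(c)^(5/8)


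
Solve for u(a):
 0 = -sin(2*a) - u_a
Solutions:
 u(a) = C1 + cos(2*a)/2


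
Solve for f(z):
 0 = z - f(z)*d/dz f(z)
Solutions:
 f(z) = -sqrt(C1 + z^2)
 f(z) = sqrt(C1 + z^2)


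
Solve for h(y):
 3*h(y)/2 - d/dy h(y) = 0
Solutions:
 h(y) = C1*exp(3*y/2)


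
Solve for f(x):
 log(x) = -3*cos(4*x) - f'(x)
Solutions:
 f(x) = C1 - x*log(x) + x - 3*sin(4*x)/4


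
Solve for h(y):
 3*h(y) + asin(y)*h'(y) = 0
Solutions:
 h(y) = C1*exp(-3*Integral(1/asin(y), y))


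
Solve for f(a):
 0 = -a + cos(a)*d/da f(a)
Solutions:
 f(a) = C1 + Integral(a/cos(a), a)


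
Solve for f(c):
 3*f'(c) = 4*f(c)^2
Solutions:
 f(c) = -3/(C1 + 4*c)


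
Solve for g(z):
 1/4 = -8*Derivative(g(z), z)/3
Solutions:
 g(z) = C1 - 3*z/32


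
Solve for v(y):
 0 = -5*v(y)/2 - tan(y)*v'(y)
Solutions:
 v(y) = C1/sin(y)^(5/2)


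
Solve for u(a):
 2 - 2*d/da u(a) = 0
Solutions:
 u(a) = C1 + a


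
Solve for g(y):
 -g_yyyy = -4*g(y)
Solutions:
 g(y) = C1*exp(-sqrt(2)*y) + C2*exp(sqrt(2)*y) + C3*sin(sqrt(2)*y) + C4*cos(sqrt(2)*y)


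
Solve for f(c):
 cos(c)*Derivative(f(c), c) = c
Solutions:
 f(c) = C1 + Integral(c/cos(c), c)


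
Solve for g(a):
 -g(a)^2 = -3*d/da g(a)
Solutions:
 g(a) = -3/(C1 + a)


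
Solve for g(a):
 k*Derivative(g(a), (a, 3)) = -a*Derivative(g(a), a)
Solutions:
 g(a) = C1 + Integral(C2*airyai(a*(-1/k)^(1/3)) + C3*airybi(a*(-1/k)^(1/3)), a)


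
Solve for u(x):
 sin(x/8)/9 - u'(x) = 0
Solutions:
 u(x) = C1 - 8*cos(x/8)/9


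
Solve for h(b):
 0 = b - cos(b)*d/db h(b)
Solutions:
 h(b) = C1 + Integral(b/cos(b), b)


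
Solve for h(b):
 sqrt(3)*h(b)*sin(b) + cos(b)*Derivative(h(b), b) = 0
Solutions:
 h(b) = C1*cos(b)^(sqrt(3))


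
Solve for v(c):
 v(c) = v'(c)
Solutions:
 v(c) = C1*exp(c)


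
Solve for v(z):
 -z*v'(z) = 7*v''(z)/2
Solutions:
 v(z) = C1 + C2*erf(sqrt(7)*z/7)


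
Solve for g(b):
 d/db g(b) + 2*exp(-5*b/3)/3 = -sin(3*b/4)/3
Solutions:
 g(b) = C1 + 4*cos(3*b/4)/9 + 2*exp(-5*b/3)/5


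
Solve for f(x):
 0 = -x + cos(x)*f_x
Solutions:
 f(x) = C1 + Integral(x/cos(x), x)


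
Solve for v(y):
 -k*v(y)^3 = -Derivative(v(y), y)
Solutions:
 v(y) = -sqrt(2)*sqrt(-1/(C1 + k*y))/2
 v(y) = sqrt(2)*sqrt(-1/(C1 + k*y))/2


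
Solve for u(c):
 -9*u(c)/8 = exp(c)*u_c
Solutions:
 u(c) = C1*exp(9*exp(-c)/8)


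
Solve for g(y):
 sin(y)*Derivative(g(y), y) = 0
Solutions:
 g(y) = C1


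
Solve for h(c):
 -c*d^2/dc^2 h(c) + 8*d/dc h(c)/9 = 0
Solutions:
 h(c) = C1 + C2*c^(17/9)


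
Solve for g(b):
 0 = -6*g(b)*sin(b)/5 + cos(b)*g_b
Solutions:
 g(b) = C1/cos(b)^(6/5)


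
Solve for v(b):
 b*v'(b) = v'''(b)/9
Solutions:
 v(b) = C1 + Integral(C2*airyai(3^(2/3)*b) + C3*airybi(3^(2/3)*b), b)


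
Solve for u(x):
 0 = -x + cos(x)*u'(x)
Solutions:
 u(x) = C1 + Integral(x/cos(x), x)


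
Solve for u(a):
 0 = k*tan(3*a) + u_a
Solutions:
 u(a) = C1 + k*log(cos(3*a))/3


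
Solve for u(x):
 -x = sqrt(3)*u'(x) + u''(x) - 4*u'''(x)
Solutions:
 u(x) = C1 + C2*exp(x*(1 - sqrt(1 + 16*sqrt(3)))/8) + C3*exp(x*(1 + sqrt(1 + 16*sqrt(3)))/8) - sqrt(3)*x^2/6 + x/3


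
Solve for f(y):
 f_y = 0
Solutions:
 f(y) = C1


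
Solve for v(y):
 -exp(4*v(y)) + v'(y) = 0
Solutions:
 v(y) = log(-(-1/(C1 + 4*y))^(1/4))
 v(y) = log(-1/(C1 + 4*y))/4
 v(y) = log(-I*(-1/(C1 + 4*y))^(1/4))
 v(y) = log(I*(-1/(C1 + 4*y))^(1/4))


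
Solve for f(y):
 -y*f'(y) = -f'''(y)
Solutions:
 f(y) = C1 + Integral(C2*airyai(y) + C3*airybi(y), y)


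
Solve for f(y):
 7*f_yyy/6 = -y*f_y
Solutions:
 f(y) = C1 + Integral(C2*airyai(-6^(1/3)*7^(2/3)*y/7) + C3*airybi(-6^(1/3)*7^(2/3)*y/7), y)


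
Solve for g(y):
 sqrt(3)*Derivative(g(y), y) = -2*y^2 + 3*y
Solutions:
 g(y) = C1 - 2*sqrt(3)*y^3/9 + sqrt(3)*y^2/2


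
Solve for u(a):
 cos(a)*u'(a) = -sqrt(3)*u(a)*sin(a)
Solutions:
 u(a) = C1*cos(a)^(sqrt(3))


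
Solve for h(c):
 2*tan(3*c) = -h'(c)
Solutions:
 h(c) = C1 + 2*log(cos(3*c))/3


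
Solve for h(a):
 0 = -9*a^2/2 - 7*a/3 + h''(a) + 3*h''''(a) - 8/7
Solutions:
 h(a) = C1 + C2*a + C3*sin(sqrt(3)*a/3) + C4*cos(sqrt(3)*a/3) + 3*a^4/8 + 7*a^3/18 - 181*a^2/14


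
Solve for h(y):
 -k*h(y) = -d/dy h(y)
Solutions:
 h(y) = C1*exp(k*y)


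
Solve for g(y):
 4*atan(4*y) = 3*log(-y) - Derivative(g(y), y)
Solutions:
 g(y) = C1 + 3*y*log(-y) - 4*y*atan(4*y) - 3*y + log(16*y^2 + 1)/2


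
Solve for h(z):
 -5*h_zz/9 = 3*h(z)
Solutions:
 h(z) = C1*sin(3*sqrt(15)*z/5) + C2*cos(3*sqrt(15)*z/5)


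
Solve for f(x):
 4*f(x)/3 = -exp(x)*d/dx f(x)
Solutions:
 f(x) = C1*exp(4*exp(-x)/3)


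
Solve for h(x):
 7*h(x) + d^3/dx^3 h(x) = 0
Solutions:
 h(x) = C3*exp(-7^(1/3)*x) + (C1*sin(sqrt(3)*7^(1/3)*x/2) + C2*cos(sqrt(3)*7^(1/3)*x/2))*exp(7^(1/3)*x/2)


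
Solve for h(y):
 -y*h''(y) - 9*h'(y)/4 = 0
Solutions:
 h(y) = C1 + C2/y^(5/4)


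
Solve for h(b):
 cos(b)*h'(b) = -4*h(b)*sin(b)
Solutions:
 h(b) = C1*cos(b)^4


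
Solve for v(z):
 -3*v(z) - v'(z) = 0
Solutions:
 v(z) = C1*exp(-3*z)


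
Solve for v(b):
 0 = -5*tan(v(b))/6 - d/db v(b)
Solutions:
 v(b) = pi - asin(C1*exp(-5*b/6))
 v(b) = asin(C1*exp(-5*b/6))


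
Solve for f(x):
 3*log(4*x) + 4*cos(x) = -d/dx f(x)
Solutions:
 f(x) = C1 - 3*x*log(x) - 6*x*log(2) + 3*x - 4*sin(x)


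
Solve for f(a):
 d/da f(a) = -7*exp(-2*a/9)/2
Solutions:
 f(a) = C1 + 63*exp(-2*a/9)/4


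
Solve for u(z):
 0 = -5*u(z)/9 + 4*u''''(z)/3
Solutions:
 u(z) = C1*exp(-sqrt(2)*3^(3/4)*5^(1/4)*z/6) + C2*exp(sqrt(2)*3^(3/4)*5^(1/4)*z/6) + C3*sin(sqrt(2)*3^(3/4)*5^(1/4)*z/6) + C4*cos(sqrt(2)*3^(3/4)*5^(1/4)*z/6)


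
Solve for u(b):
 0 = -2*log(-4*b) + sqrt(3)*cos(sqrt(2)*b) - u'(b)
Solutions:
 u(b) = C1 - 2*b*log(-b) - 4*b*log(2) + 2*b + sqrt(6)*sin(sqrt(2)*b)/2


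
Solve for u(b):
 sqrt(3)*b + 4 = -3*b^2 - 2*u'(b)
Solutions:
 u(b) = C1 - b^3/2 - sqrt(3)*b^2/4 - 2*b


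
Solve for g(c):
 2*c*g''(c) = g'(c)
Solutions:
 g(c) = C1 + C2*c^(3/2)


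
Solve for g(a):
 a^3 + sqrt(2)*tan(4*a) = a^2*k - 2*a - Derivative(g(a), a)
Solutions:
 g(a) = C1 - a^4/4 + a^3*k/3 - a^2 + sqrt(2)*log(cos(4*a))/4


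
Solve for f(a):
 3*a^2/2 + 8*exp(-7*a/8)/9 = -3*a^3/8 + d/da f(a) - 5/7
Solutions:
 f(a) = C1 + 3*a^4/32 + a^3/2 + 5*a/7 - 64*exp(-7*a/8)/63


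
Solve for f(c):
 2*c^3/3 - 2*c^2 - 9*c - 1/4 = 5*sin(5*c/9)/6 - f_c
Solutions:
 f(c) = C1 - c^4/6 + 2*c^3/3 + 9*c^2/2 + c/4 - 3*cos(5*c/9)/2


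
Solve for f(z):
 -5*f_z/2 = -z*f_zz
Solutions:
 f(z) = C1 + C2*z^(7/2)


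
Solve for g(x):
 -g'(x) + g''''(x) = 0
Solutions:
 g(x) = C1 + C4*exp(x) + (C2*sin(sqrt(3)*x/2) + C3*cos(sqrt(3)*x/2))*exp(-x/2)


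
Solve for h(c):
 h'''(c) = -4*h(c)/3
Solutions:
 h(c) = C3*exp(-6^(2/3)*c/3) + (C1*sin(2^(2/3)*3^(1/6)*c/2) + C2*cos(2^(2/3)*3^(1/6)*c/2))*exp(6^(2/3)*c/6)


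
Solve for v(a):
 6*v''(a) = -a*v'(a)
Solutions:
 v(a) = C1 + C2*erf(sqrt(3)*a/6)


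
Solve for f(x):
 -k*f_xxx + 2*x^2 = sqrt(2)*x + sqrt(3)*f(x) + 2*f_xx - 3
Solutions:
 f(x) = C1*exp(-x*((sqrt(((27*sqrt(3) + 16/k^2)^2 - 256/k^4)/k^2)/2 + 27*sqrt(3)/(2*k) + 8/k^3)^(1/3) + 2/k + 4/(k^2*(sqrt(((27*sqrt(3) + 16/k^2)^2 - 256/k^4)/k^2)/2 + 27*sqrt(3)/(2*k) + 8/k^3)^(1/3)))/3) + C2*exp(x*((sqrt(((27*sqrt(3) + 16/k^2)^2 - 256/k^4)/k^2)/2 + 27*sqrt(3)/(2*k) + 8/k^3)^(1/3) - sqrt(3)*I*(sqrt(((27*sqrt(3) + 16/k^2)^2 - 256/k^4)/k^2)/2 + 27*sqrt(3)/(2*k) + 8/k^3)^(1/3) - 4/k - 16/(k^2*(-1 + sqrt(3)*I)*(sqrt(((27*sqrt(3) + 16/k^2)^2 - 256/k^4)/k^2)/2 + 27*sqrt(3)/(2*k) + 8/k^3)^(1/3)))/6) + C3*exp(x*((sqrt(((27*sqrt(3) + 16/k^2)^2 - 256/k^4)/k^2)/2 + 27*sqrt(3)/(2*k) + 8/k^3)^(1/3) + sqrt(3)*I*(sqrt(((27*sqrt(3) + 16/k^2)^2 - 256/k^4)/k^2)/2 + 27*sqrt(3)/(2*k) + 8/k^3)^(1/3) - 4/k + 16/(k^2*(1 + sqrt(3)*I)*(sqrt(((27*sqrt(3) + 16/k^2)^2 - 256/k^4)/k^2)/2 + 27*sqrt(3)/(2*k) + 8/k^3)^(1/3)))/6) + 2*sqrt(3)*x^2/3 - sqrt(6)*x/3 - 8/3 + sqrt(3)


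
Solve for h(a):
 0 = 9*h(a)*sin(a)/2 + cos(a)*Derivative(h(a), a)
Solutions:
 h(a) = C1*cos(a)^(9/2)


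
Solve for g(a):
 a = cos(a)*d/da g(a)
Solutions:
 g(a) = C1 + Integral(a/cos(a), a)


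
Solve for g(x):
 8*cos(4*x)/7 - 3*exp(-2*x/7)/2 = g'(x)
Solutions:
 g(x) = C1 + 2*sin(4*x)/7 + 21*exp(-2*x/7)/4


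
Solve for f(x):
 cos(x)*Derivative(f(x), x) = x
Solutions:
 f(x) = C1 + Integral(x/cos(x), x)


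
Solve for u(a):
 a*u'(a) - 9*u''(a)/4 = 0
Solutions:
 u(a) = C1 + C2*erfi(sqrt(2)*a/3)


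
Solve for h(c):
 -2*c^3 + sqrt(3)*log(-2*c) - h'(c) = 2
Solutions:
 h(c) = C1 - c^4/2 + sqrt(3)*c*log(-c) + c*(-2 - sqrt(3) + sqrt(3)*log(2))


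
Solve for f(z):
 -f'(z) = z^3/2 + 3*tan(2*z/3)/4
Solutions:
 f(z) = C1 - z^4/8 + 9*log(cos(2*z/3))/8


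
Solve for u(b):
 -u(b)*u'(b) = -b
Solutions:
 u(b) = -sqrt(C1 + b^2)
 u(b) = sqrt(C1 + b^2)


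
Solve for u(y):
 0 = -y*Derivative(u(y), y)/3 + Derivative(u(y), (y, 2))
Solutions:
 u(y) = C1 + C2*erfi(sqrt(6)*y/6)


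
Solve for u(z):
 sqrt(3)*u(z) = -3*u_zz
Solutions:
 u(z) = C1*sin(3^(3/4)*z/3) + C2*cos(3^(3/4)*z/3)


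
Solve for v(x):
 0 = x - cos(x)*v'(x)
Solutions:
 v(x) = C1 + Integral(x/cos(x), x)


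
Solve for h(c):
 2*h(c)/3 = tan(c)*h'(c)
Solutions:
 h(c) = C1*sin(c)^(2/3)


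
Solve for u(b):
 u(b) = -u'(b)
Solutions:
 u(b) = C1*exp(-b)


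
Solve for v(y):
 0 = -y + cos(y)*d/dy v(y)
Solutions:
 v(y) = C1 + Integral(y/cos(y), y)


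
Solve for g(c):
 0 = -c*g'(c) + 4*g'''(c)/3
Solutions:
 g(c) = C1 + Integral(C2*airyai(6^(1/3)*c/2) + C3*airybi(6^(1/3)*c/2), c)


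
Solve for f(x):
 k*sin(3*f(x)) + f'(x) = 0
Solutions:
 f(x) = -acos((-C1 - exp(6*k*x))/(C1 - exp(6*k*x)))/3 + 2*pi/3
 f(x) = acos((-C1 - exp(6*k*x))/(C1 - exp(6*k*x)))/3


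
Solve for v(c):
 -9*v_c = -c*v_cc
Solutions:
 v(c) = C1 + C2*c^10


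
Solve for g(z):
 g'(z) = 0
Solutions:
 g(z) = C1


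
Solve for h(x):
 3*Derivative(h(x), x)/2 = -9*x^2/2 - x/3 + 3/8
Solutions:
 h(x) = C1 - x^3 - x^2/9 + x/4


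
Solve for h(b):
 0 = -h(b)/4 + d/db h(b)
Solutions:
 h(b) = C1*exp(b/4)


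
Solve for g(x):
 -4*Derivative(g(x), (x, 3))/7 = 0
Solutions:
 g(x) = C1 + C2*x + C3*x^2


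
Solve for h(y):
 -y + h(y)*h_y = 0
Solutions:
 h(y) = -sqrt(C1 + y^2)
 h(y) = sqrt(C1 + y^2)


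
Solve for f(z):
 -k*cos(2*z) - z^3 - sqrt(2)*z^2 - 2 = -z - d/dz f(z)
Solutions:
 f(z) = C1 + k*sin(2*z)/2 + z^4/4 + sqrt(2)*z^3/3 - z^2/2 + 2*z


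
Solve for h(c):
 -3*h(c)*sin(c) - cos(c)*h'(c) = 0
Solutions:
 h(c) = C1*cos(c)^3


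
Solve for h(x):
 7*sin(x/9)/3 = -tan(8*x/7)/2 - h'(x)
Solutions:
 h(x) = C1 + 7*log(cos(8*x/7))/16 + 21*cos(x/9)


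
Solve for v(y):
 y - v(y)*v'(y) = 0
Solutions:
 v(y) = -sqrt(C1 + y^2)
 v(y) = sqrt(C1 + y^2)


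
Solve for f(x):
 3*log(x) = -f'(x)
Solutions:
 f(x) = C1 - 3*x*log(x) + 3*x


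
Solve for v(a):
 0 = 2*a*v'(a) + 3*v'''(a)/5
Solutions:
 v(a) = C1 + Integral(C2*airyai(-10^(1/3)*3^(2/3)*a/3) + C3*airybi(-10^(1/3)*3^(2/3)*a/3), a)


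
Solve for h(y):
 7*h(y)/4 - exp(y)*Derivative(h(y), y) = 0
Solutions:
 h(y) = C1*exp(-7*exp(-y)/4)


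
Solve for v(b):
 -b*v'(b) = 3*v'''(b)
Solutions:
 v(b) = C1 + Integral(C2*airyai(-3^(2/3)*b/3) + C3*airybi(-3^(2/3)*b/3), b)


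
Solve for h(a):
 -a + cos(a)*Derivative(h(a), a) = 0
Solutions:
 h(a) = C1 + Integral(a/cos(a), a)


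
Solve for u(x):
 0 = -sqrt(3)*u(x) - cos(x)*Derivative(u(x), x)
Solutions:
 u(x) = C1*(sin(x) - 1)^(sqrt(3)/2)/(sin(x) + 1)^(sqrt(3)/2)


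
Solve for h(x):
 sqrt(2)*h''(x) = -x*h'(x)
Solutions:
 h(x) = C1 + C2*erf(2^(1/4)*x/2)


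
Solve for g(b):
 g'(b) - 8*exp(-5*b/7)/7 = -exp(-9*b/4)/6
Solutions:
 g(b) = C1 + 2*exp(-9*b/4)/27 - 8*exp(-5*b/7)/5


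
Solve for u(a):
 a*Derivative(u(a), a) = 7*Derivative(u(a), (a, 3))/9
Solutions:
 u(a) = C1 + Integral(C2*airyai(21^(2/3)*a/7) + C3*airybi(21^(2/3)*a/7), a)


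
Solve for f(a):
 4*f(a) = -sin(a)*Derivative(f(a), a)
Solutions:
 f(a) = C1*(cos(a)^2 + 2*cos(a) + 1)/(cos(a)^2 - 2*cos(a) + 1)


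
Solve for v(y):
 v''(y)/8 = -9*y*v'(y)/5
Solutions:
 v(y) = C1 + C2*erf(6*sqrt(5)*y/5)


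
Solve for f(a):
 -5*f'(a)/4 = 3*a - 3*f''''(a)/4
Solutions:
 f(a) = C1 + C4*exp(3^(2/3)*5^(1/3)*a/3) - 6*a^2/5 + (C2*sin(3^(1/6)*5^(1/3)*a/2) + C3*cos(3^(1/6)*5^(1/3)*a/2))*exp(-3^(2/3)*5^(1/3)*a/6)


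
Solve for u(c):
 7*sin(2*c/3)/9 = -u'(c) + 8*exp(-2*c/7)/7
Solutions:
 u(c) = C1 + 7*cos(2*c/3)/6 - 4*exp(-2*c/7)


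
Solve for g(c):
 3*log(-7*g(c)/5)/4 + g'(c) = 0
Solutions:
 4*Integral(1/(log(-_y) - log(5) + log(7)), (_y, g(c)))/3 = C1 - c


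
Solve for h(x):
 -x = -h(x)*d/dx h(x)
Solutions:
 h(x) = -sqrt(C1 + x^2)
 h(x) = sqrt(C1 + x^2)


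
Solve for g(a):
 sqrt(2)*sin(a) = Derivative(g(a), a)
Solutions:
 g(a) = C1 - sqrt(2)*cos(a)


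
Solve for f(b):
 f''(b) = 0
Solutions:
 f(b) = C1 + C2*b


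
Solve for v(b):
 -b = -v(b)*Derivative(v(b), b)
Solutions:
 v(b) = -sqrt(C1 + b^2)
 v(b) = sqrt(C1 + b^2)


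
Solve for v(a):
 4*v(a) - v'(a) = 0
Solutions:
 v(a) = C1*exp(4*a)


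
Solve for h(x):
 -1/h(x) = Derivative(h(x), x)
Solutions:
 h(x) = -sqrt(C1 - 2*x)
 h(x) = sqrt(C1 - 2*x)


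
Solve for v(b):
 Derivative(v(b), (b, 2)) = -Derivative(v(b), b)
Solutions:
 v(b) = C1 + C2*exp(-b)


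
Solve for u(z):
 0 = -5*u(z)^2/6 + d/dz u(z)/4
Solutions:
 u(z) = -3/(C1 + 10*z)


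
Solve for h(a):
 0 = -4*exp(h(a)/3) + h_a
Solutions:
 h(a) = 3*log(-1/(C1 + 4*a)) + 3*log(3)


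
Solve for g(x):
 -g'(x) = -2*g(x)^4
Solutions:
 g(x) = (-1/(C1 + 6*x))^(1/3)
 g(x) = (-1/(C1 + 2*x))^(1/3)*(-3^(2/3) - 3*3^(1/6)*I)/6
 g(x) = (-1/(C1 + 2*x))^(1/3)*(-3^(2/3) + 3*3^(1/6)*I)/6


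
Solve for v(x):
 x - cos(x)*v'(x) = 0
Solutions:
 v(x) = C1 + Integral(x/cos(x), x)


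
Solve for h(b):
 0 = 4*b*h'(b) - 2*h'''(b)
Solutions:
 h(b) = C1 + Integral(C2*airyai(2^(1/3)*b) + C3*airybi(2^(1/3)*b), b)


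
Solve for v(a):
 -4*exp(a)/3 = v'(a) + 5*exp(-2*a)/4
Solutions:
 v(a) = C1 - 4*exp(a)/3 + 5*exp(-2*a)/8


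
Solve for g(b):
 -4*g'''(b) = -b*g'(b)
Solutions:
 g(b) = C1 + Integral(C2*airyai(2^(1/3)*b/2) + C3*airybi(2^(1/3)*b/2), b)


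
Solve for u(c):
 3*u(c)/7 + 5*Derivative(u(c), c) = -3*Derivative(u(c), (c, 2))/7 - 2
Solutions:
 u(c) = C1*exp(c*(-35 + sqrt(1189))/6) + C2*exp(-c*(sqrt(1189) + 35)/6) - 14/3


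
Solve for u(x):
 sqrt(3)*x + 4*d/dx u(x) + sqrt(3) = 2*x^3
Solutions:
 u(x) = C1 + x^4/8 - sqrt(3)*x^2/8 - sqrt(3)*x/4


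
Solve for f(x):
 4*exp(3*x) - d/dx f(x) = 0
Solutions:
 f(x) = C1 + 4*exp(3*x)/3


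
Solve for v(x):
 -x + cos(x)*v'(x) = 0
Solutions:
 v(x) = C1 + Integral(x/cos(x), x)


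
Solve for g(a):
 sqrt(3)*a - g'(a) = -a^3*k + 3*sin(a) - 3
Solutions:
 g(a) = C1 + a^4*k/4 + sqrt(3)*a^2/2 + 3*a + 3*cos(a)


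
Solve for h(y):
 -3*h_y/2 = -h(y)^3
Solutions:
 h(y) = -sqrt(6)*sqrt(-1/(C1 + 2*y))/2
 h(y) = sqrt(6)*sqrt(-1/(C1 + 2*y))/2


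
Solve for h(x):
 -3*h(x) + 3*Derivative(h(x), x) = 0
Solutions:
 h(x) = C1*exp(x)


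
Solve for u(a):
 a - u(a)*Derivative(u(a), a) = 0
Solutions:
 u(a) = -sqrt(C1 + a^2)
 u(a) = sqrt(C1 + a^2)


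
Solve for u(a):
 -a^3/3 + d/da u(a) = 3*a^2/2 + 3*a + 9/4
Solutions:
 u(a) = C1 + a^4/12 + a^3/2 + 3*a^2/2 + 9*a/4


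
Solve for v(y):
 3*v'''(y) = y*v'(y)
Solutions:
 v(y) = C1 + Integral(C2*airyai(3^(2/3)*y/3) + C3*airybi(3^(2/3)*y/3), y)


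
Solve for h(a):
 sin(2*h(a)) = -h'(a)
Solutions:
 h(a) = pi - acos((-C1 - exp(4*a))/(C1 - exp(4*a)))/2
 h(a) = acos((-C1 - exp(4*a))/(C1 - exp(4*a)))/2


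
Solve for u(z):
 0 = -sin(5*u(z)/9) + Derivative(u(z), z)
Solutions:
 -z + 9*log(cos(5*u(z)/9) - 1)/10 - 9*log(cos(5*u(z)/9) + 1)/10 = C1


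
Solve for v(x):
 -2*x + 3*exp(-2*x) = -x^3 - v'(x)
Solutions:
 v(x) = C1 - x^4/4 + x^2 + 3*exp(-2*x)/2


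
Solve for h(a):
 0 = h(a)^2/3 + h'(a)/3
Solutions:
 h(a) = 1/(C1 + a)


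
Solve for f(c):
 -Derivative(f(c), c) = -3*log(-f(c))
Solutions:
 -li(-f(c)) = C1 + 3*c


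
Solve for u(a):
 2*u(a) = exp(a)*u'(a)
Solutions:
 u(a) = C1*exp(-2*exp(-a))


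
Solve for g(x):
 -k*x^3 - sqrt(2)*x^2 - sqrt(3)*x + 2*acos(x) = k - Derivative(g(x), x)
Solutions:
 g(x) = C1 + k*x^4/4 + k*x + sqrt(2)*x^3/3 + sqrt(3)*x^2/2 - 2*x*acos(x) + 2*sqrt(1 - x^2)


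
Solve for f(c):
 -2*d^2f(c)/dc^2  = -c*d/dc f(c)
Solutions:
 f(c) = C1 + C2*erfi(c/2)


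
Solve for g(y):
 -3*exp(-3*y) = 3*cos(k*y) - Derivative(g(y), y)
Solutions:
 g(y) = C1 - exp(-3*y) + 3*sin(k*y)/k


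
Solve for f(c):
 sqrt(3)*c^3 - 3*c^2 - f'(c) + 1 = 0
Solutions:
 f(c) = C1 + sqrt(3)*c^4/4 - c^3 + c


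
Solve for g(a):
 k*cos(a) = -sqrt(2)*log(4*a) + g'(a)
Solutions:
 g(a) = C1 + sqrt(2)*a*(log(a) - 1) + 2*sqrt(2)*a*log(2) + k*sin(a)


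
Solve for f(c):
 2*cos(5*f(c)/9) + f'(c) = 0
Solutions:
 2*c - 9*log(sin(5*f(c)/9) - 1)/10 + 9*log(sin(5*f(c)/9) + 1)/10 = C1


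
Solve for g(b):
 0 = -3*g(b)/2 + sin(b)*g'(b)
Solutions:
 g(b) = C1*(cos(b) - 1)^(3/4)/(cos(b) + 1)^(3/4)


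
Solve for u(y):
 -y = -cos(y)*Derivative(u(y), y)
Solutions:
 u(y) = C1 + Integral(y/cos(y), y)


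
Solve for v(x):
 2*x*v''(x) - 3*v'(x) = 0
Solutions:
 v(x) = C1 + C2*x^(5/2)


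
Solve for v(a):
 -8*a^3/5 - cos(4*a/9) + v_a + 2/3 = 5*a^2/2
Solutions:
 v(a) = C1 + 2*a^4/5 + 5*a^3/6 - 2*a/3 + 9*sin(4*a/9)/4


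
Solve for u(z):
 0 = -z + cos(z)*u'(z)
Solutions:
 u(z) = C1 + Integral(z/cos(z), z)


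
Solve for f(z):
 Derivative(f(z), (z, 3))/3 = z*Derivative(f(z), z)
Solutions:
 f(z) = C1 + Integral(C2*airyai(3^(1/3)*z) + C3*airybi(3^(1/3)*z), z)


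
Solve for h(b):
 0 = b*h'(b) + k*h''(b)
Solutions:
 h(b) = C1 + C2*sqrt(k)*erf(sqrt(2)*b*sqrt(1/k)/2)


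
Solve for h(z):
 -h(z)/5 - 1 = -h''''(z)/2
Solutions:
 h(z) = C1*exp(-2^(1/4)*5^(3/4)*z/5) + C2*exp(2^(1/4)*5^(3/4)*z/5) + C3*sin(2^(1/4)*5^(3/4)*z/5) + C4*cos(2^(1/4)*5^(3/4)*z/5) - 5


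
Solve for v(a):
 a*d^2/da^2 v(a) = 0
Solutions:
 v(a) = C1 + C2*a


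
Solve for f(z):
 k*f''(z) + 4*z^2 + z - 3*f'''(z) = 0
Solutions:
 f(z) = C1 + C2*z + C3*exp(k*z/3) - z^4/(3*k) + z^3*(-1/6 - 4/k)/k + z^2*(-3/2 - 36/k)/k^2


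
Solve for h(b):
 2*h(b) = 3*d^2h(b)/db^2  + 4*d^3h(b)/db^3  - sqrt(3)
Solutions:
 h(b) = C1*exp(-b*((4*sqrt(14) + 15)^(-1/3) + 2 + (4*sqrt(14) + 15)^(1/3))/8)*sin(sqrt(3)*b*(-(4*sqrt(14) + 15)^(1/3) + (4*sqrt(14) + 15)^(-1/3))/8) + C2*exp(-b*((4*sqrt(14) + 15)^(-1/3) + 2 + (4*sqrt(14) + 15)^(1/3))/8)*cos(sqrt(3)*b*(-(4*sqrt(14) + 15)^(1/3) + (4*sqrt(14) + 15)^(-1/3))/8) + C3*exp(b*(-1 + (4*sqrt(14) + 15)^(-1/3) + (4*sqrt(14) + 15)^(1/3))/4) - sqrt(3)/2


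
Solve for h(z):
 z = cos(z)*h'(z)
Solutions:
 h(z) = C1 + Integral(z/cos(z), z)


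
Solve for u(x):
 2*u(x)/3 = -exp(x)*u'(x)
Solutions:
 u(x) = C1*exp(2*exp(-x)/3)


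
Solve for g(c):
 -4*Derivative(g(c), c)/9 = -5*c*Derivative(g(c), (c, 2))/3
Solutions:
 g(c) = C1 + C2*c^(19/15)


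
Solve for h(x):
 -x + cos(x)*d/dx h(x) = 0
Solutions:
 h(x) = C1 + Integral(x/cos(x), x)


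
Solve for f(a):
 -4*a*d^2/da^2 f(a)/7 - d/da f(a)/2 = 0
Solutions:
 f(a) = C1 + C2*a^(1/8)


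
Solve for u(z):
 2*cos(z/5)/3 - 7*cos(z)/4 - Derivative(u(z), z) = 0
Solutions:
 u(z) = C1 + 10*sin(z/5)/3 - 7*sin(z)/4


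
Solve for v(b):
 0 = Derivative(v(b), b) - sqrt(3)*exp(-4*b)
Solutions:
 v(b) = C1 - sqrt(3)*exp(-4*b)/4


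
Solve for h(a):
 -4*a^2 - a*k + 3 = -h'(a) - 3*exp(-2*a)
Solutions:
 h(a) = C1 + 4*a^3/3 + a^2*k/2 - 3*a + 3*exp(-2*a)/2


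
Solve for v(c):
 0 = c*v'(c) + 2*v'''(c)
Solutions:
 v(c) = C1 + Integral(C2*airyai(-2^(2/3)*c/2) + C3*airybi(-2^(2/3)*c/2), c)


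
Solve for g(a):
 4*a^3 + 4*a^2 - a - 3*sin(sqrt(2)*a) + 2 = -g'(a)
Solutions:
 g(a) = C1 - a^4 - 4*a^3/3 + a^2/2 - 2*a - 3*sqrt(2)*cos(sqrt(2)*a)/2


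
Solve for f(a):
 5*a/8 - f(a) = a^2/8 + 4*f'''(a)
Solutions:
 f(a) = C3*exp(-2^(1/3)*a/2) - a^2/8 + 5*a/8 + (C1*sin(2^(1/3)*sqrt(3)*a/4) + C2*cos(2^(1/3)*sqrt(3)*a/4))*exp(2^(1/3)*a/4)


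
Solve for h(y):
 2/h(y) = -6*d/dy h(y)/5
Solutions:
 h(y) = -sqrt(C1 - 30*y)/3
 h(y) = sqrt(C1 - 30*y)/3


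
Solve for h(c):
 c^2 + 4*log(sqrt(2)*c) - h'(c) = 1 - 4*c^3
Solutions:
 h(c) = C1 + c^4 + c^3/3 + 4*c*log(c) - 5*c + c*log(4)


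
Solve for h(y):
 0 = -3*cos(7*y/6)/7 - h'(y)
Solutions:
 h(y) = C1 - 18*sin(7*y/6)/49


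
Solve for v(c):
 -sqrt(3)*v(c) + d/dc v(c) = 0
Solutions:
 v(c) = C1*exp(sqrt(3)*c)


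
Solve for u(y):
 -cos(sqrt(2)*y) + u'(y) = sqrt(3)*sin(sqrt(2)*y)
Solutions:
 u(y) = C1 - sqrt(2)*cos(sqrt(2)*y + pi/6)


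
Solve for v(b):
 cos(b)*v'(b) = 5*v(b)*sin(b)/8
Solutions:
 v(b) = C1/cos(b)^(5/8)


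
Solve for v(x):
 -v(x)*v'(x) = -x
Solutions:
 v(x) = -sqrt(C1 + x^2)
 v(x) = sqrt(C1 + x^2)


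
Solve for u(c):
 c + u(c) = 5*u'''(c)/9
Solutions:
 u(c) = C3*exp(15^(2/3)*c/5) - c + (C1*sin(3*3^(1/6)*5^(2/3)*c/10) + C2*cos(3*3^(1/6)*5^(2/3)*c/10))*exp(-15^(2/3)*c/10)


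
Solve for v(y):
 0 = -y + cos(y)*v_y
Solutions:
 v(y) = C1 + Integral(y/cos(y), y)


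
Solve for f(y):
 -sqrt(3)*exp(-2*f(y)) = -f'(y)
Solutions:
 f(y) = log(-sqrt(C1 + 2*sqrt(3)*y))
 f(y) = log(C1 + 2*sqrt(3)*y)/2


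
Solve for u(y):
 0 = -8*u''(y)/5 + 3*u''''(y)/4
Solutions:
 u(y) = C1 + C2*y + C3*exp(-4*sqrt(30)*y/15) + C4*exp(4*sqrt(30)*y/15)


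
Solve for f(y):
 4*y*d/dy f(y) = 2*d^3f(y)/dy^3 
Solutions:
 f(y) = C1 + Integral(C2*airyai(2^(1/3)*y) + C3*airybi(2^(1/3)*y), y)


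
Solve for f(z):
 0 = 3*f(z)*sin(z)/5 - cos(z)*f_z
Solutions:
 f(z) = C1/cos(z)^(3/5)


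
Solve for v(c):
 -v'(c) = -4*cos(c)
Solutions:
 v(c) = C1 + 4*sin(c)


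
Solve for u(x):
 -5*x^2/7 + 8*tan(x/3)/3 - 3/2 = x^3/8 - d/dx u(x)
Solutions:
 u(x) = C1 + x^4/32 + 5*x^3/21 + 3*x/2 + 8*log(cos(x/3))


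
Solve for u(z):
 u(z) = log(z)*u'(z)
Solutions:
 u(z) = C1*exp(li(z))


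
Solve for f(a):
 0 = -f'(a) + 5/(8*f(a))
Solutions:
 f(a) = -sqrt(C1 + 5*a)/2
 f(a) = sqrt(C1 + 5*a)/2


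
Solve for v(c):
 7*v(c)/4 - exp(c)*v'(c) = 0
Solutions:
 v(c) = C1*exp(-7*exp(-c)/4)


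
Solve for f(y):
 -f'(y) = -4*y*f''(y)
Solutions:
 f(y) = C1 + C2*y^(5/4)


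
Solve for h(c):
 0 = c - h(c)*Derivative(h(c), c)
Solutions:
 h(c) = -sqrt(C1 + c^2)
 h(c) = sqrt(C1 + c^2)


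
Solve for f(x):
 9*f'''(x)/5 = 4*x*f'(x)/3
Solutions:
 f(x) = C1 + Integral(C2*airyai(20^(1/3)*x/3) + C3*airybi(20^(1/3)*x/3), x)


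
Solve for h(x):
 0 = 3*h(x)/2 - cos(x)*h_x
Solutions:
 h(x) = C1*(sin(x) + 1)^(3/4)/(sin(x) - 1)^(3/4)


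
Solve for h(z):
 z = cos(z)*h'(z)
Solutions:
 h(z) = C1 + Integral(z/cos(z), z)


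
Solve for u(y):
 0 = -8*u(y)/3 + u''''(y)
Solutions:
 u(y) = C1*exp(-6^(3/4)*y/3) + C2*exp(6^(3/4)*y/3) + C3*sin(6^(3/4)*y/3) + C4*cos(6^(3/4)*y/3)


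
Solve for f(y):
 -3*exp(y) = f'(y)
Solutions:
 f(y) = C1 - 3*exp(y)


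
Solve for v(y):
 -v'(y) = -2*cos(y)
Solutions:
 v(y) = C1 + 2*sin(y)


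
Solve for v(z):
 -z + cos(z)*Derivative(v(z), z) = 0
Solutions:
 v(z) = C1 + Integral(z/cos(z), z)


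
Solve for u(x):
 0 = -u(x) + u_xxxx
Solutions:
 u(x) = C1*exp(-x) + C2*exp(x) + C3*sin(x) + C4*cos(x)


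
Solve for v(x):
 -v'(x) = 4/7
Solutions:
 v(x) = C1 - 4*x/7


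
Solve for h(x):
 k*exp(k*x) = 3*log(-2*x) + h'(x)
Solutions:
 h(x) = C1 - 3*x*log(-x) + 3*x*(1 - log(2)) + exp(k*x)


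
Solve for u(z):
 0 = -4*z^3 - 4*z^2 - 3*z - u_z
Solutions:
 u(z) = C1 - z^4 - 4*z^3/3 - 3*z^2/2


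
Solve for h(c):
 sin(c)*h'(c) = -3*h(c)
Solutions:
 h(c) = C1*(cos(c) + 1)^(3/2)/(cos(c) - 1)^(3/2)


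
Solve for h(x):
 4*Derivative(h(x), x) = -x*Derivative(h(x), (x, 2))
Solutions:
 h(x) = C1 + C2/x^3


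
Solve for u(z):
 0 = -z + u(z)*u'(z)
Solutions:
 u(z) = -sqrt(C1 + z^2)
 u(z) = sqrt(C1 + z^2)


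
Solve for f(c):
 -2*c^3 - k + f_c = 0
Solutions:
 f(c) = C1 + c^4/2 + c*k


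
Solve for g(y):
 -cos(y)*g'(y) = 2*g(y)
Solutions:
 g(y) = C1*(sin(y) - 1)/(sin(y) + 1)


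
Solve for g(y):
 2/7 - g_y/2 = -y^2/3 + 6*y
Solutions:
 g(y) = C1 + 2*y^3/9 - 6*y^2 + 4*y/7


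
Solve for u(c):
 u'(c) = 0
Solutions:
 u(c) = C1


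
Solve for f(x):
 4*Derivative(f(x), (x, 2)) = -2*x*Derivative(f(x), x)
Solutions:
 f(x) = C1 + C2*erf(x/2)


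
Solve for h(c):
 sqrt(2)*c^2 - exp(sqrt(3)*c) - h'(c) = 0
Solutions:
 h(c) = C1 + sqrt(2)*c^3/3 - sqrt(3)*exp(sqrt(3)*c)/3


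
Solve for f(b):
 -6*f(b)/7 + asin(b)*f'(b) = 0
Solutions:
 f(b) = C1*exp(6*Integral(1/asin(b), b)/7)


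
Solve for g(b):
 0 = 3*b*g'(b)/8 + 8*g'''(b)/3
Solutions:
 g(b) = C1 + Integral(C2*airyai(-3^(2/3)*b/4) + C3*airybi(-3^(2/3)*b/4), b)


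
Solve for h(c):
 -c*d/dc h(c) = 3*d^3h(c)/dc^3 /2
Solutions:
 h(c) = C1 + Integral(C2*airyai(-2^(1/3)*3^(2/3)*c/3) + C3*airybi(-2^(1/3)*3^(2/3)*c/3), c)


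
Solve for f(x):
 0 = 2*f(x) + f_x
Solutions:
 f(x) = C1*exp(-2*x)


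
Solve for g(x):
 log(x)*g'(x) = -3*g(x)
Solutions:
 g(x) = C1*exp(-3*li(x))


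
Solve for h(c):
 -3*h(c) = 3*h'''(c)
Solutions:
 h(c) = C3*exp(-c) + (C1*sin(sqrt(3)*c/2) + C2*cos(sqrt(3)*c/2))*exp(c/2)


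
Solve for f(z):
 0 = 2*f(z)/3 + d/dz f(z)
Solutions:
 f(z) = C1*exp(-2*z/3)


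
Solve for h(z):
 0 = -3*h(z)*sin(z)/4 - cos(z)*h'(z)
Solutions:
 h(z) = C1*cos(z)^(3/4)


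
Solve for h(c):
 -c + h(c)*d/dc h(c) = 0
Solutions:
 h(c) = -sqrt(C1 + c^2)
 h(c) = sqrt(C1 + c^2)


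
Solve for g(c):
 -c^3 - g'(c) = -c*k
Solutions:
 g(c) = C1 - c^4/4 + c^2*k/2


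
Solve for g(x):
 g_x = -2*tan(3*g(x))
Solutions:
 g(x) = -asin(C1*exp(-6*x))/3 + pi/3
 g(x) = asin(C1*exp(-6*x))/3


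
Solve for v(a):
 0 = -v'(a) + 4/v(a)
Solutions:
 v(a) = -sqrt(C1 + 8*a)
 v(a) = sqrt(C1 + 8*a)


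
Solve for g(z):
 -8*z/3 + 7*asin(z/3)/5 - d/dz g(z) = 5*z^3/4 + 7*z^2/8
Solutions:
 g(z) = C1 - 5*z^4/16 - 7*z^3/24 - 4*z^2/3 + 7*z*asin(z/3)/5 + 7*sqrt(9 - z^2)/5


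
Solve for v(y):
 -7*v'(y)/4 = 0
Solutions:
 v(y) = C1


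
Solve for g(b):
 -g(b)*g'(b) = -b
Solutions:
 g(b) = -sqrt(C1 + b^2)
 g(b) = sqrt(C1 + b^2)


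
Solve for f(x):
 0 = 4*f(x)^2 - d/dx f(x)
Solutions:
 f(x) = -1/(C1 + 4*x)


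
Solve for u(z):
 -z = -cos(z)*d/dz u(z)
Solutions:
 u(z) = C1 + Integral(z/cos(z), z)


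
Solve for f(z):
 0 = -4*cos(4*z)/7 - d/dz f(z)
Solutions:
 f(z) = C1 - sin(4*z)/7


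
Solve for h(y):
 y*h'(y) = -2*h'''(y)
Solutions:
 h(y) = C1 + Integral(C2*airyai(-2^(2/3)*y/2) + C3*airybi(-2^(2/3)*y/2), y)


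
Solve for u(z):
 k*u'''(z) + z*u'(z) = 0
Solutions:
 u(z) = C1 + Integral(C2*airyai(z*(-1/k)^(1/3)) + C3*airybi(z*(-1/k)^(1/3)), z)


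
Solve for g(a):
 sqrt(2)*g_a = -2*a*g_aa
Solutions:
 g(a) = C1 + C2*a^(1 - sqrt(2)/2)


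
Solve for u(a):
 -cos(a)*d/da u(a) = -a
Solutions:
 u(a) = C1 + Integral(a/cos(a), a)


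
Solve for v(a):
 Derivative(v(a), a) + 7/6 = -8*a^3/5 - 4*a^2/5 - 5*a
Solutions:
 v(a) = C1 - 2*a^4/5 - 4*a^3/15 - 5*a^2/2 - 7*a/6


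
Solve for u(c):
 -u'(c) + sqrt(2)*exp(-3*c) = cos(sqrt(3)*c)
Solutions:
 u(c) = C1 - sqrt(3)*sin(sqrt(3)*c)/3 - sqrt(2)*exp(-3*c)/3


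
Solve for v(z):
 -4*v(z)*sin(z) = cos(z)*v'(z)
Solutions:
 v(z) = C1*cos(z)^4


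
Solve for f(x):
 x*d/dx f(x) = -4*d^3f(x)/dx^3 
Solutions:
 f(x) = C1 + Integral(C2*airyai(-2^(1/3)*x/2) + C3*airybi(-2^(1/3)*x/2), x)


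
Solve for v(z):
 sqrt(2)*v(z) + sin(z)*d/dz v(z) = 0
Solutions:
 v(z) = C1*(cos(z) + 1)^(sqrt(2)/2)/(cos(z) - 1)^(sqrt(2)/2)


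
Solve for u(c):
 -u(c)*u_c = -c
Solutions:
 u(c) = -sqrt(C1 + c^2)
 u(c) = sqrt(C1 + c^2)


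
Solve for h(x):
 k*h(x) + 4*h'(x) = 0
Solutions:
 h(x) = C1*exp(-k*x/4)


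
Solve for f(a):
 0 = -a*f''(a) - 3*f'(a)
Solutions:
 f(a) = C1 + C2/a^2


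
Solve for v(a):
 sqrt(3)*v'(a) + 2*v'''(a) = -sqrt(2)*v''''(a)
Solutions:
 v(a) = C1 + C2*exp(a*(-2*sqrt(2) + 2/(2*sqrt(2) + 27*sqrt(6)/4 + sqrt(-32 + (8*sqrt(2) + 27*sqrt(6))^2/4)/2)^(1/3) + (2*sqrt(2) + 27*sqrt(6)/4 + sqrt(-32 + (8*sqrt(2) + 27*sqrt(6))^2/4)/2)^(1/3))/6)*sin(sqrt(3)*a*(-(2*sqrt(2) + 27*sqrt(6)/4 + sqrt(-32 + (4*sqrt(2) + 27*sqrt(6)/2)^2)/2)^(1/3) + 2/(2*sqrt(2) + 27*sqrt(6)/4 + sqrt(-32 + (4*sqrt(2) + 27*sqrt(6)/2)^2)/2)^(1/3))/6) + C3*exp(a*(-2*sqrt(2) + 2/(2*sqrt(2) + 27*sqrt(6)/4 + sqrt(-32 + (8*sqrt(2) + 27*sqrt(6))^2/4)/2)^(1/3) + (2*sqrt(2) + 27*sqrt(6)/4 + sqrt(-32 + (8*sqrt(2) + 27*sqrt(6))^2/4)/2)^(1/3))/6)*cos(sqrt(3)*a*(-(2*sqrt(2) + 27*sqrt(6)/4 + sqrt(-32 + (4*sqrt(2) + 27*sqrt(6)/2)^2)/2)^(1/3) + 2/(2*sqrt(2) + 27*sqrt(6)/4 + sqrt(-32 + (4*sqrt(2) + 27*sqrt(6)/2)^2)/2)^(1/3))/6) + C4*exp(-a*(2/(2*sqrt(2) + 27*sqrt(6)/4 + sqrt(-32 + (8*sqrt(2) + 27*sqrt(6))^2/4)/2)^(1/3) + sqrt(2) + (2*sqrt(2) + 27*sqrt(6)/4 + sqrt(-32 + (8*sqrt(2) + 27*sqrt(6))^2/4)/2)^(1/3))/3)


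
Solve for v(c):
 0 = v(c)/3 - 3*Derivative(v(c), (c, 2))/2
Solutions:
 v(c) = C1*exp(-sqrt(2)*c/3) + C2*exp(sqrt(2)*c/3)


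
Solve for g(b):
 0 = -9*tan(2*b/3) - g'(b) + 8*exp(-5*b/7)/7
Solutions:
 g(b) = C1 - 27*log(tan(2*b/3)^2 + 1)/4 - 8*exp(-5*b/7)/5


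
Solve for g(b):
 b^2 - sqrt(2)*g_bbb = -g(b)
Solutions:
 g(b) = C3*exp(2^(5/6)*b/2) - b^2 + (C1*sin(2^(5/6)*sqrt(3)*b/4) + C2*cos(2^(5/6)*sqrt(3)*b/4))*exp(-2^(5/6)*b/4)


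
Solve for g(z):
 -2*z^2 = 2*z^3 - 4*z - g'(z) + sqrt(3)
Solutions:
 g(z) = C1 + z^4/2 + 2*z^3/3 - 2*z^2 + sqrt(3)*z


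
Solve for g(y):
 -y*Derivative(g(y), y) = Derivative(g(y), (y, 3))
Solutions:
 g(y) = C1 + Integral(C2*airyai(-y) + C3*airybi(-y), y)


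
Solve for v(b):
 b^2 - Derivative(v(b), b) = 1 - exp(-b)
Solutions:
 v(b) = C1 + b^3/3 - b - exp(-b)


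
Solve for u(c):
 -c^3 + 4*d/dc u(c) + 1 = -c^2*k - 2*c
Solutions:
 u(c) = C1 + c^4/16 - c^3*k/12 - c^2/4 - c/4


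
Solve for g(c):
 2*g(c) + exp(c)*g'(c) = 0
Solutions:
 g(c) = C1*exp(2*exp(-c))


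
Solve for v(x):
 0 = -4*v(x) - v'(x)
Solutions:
 v(x) = C1*exp(-4*x)


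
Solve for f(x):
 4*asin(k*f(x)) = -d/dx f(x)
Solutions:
 Integral(1/asin(_y*k), (_y, f(x))) = C1 - 4*x


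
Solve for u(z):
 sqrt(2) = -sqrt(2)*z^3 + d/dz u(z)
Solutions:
 u(z) = C1 + sqrt(2)*z^4/4 + sqrt(2)*z


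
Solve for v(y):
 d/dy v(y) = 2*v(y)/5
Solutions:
 v(y) = C1*exp(2*y/5)


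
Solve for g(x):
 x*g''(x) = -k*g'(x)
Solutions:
 g(x) = C1 + x^(1 - re(k))*(C2*sin(log(x)*Abs(im(k))) + C3*cos(log(x)*im(k)))


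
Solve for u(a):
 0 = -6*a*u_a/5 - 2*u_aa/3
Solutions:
 u(a) = C1 + C2*erf(3*sqrt(10)*a/10)


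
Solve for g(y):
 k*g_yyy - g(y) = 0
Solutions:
 g(y) = C1*exp(y*(1/k)^(1/3)) + C2*exp(y*(-1 + sqrt(3)*I)*(1/k)^(1/3)/2) + C3*exp(-y*(1 + sqrt(3)*I)*(1/k)^(1/3)/2)


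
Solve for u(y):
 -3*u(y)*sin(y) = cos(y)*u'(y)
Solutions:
 u(y) = C1*cos(y)^3


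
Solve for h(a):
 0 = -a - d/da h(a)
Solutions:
 h(a) = C1 - a^2/2


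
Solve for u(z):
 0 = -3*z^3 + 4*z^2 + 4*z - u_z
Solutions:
 u(z) = C1 - 3*z^4/4 + 4*z^3/3 + 2*z^2


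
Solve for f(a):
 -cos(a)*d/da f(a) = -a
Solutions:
 f(a) = C1 + Integral(a/cos(a), a)


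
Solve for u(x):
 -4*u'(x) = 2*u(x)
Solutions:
 u(x) = C1*exp(-x/2)


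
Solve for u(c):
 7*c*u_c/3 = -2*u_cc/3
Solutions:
 u(c) = C1 + C2*erf(sqrt(7)*c/2)


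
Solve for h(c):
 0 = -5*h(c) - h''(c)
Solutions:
 h(c) = C1*sin(sqrt(5)*c) + C2*cos(sqrt(5)*c)


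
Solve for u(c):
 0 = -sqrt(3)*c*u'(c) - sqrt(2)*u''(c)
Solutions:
 u(c) = C1 + C2*erf(6^(1/4)*c/2)


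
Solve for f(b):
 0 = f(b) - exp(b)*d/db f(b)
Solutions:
 f(b) = C1*exp(-exp(-b))


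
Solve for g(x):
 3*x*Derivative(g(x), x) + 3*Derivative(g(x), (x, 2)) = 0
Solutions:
 g(x) = C1 + C2*erf(sqrt(2)*x/2)


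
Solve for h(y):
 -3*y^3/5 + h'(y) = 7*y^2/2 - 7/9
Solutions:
 h(y) = C1 + 3*y^4/20 + 7*y^3/6 - 7*y/9


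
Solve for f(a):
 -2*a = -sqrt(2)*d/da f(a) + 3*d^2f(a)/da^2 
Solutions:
 f(a) = C1 + C2*exp(sqrt(2)*a/3) + sqrt(2)*a^2/2 + 3*a


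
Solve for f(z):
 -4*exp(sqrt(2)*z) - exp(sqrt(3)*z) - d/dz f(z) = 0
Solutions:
 f(z) = C1 - 2*sqrt(2)*exp(sqrt(2)*z) - sqrt(3)*exp(sqrt(3)*z)/3


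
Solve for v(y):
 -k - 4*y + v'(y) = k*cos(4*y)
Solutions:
 v(y) = C1 + k*y + k*sin(4*y)/4 + 2*y^2


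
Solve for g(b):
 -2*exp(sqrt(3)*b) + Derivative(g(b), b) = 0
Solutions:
 g(b) = C1 + 2*sqrt(3)*exp(sqrt(3)*b)/3


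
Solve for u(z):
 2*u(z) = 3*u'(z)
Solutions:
 u(z) = C1*exp(2*z/3)


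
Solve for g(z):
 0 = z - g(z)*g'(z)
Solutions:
 g(z) = -sqrt(C1 + z^2)
 g(z) = sqrt(C1 + z^2)


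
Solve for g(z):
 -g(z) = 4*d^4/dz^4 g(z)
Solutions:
 g(z) = (C1*sin(z/2) + C2*cos(z/2))*exp(-z/2) + (C3*sin(z/2) + C4*cos(z/2))*exp(z/2)


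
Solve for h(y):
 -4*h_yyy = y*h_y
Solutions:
 h(y) = C1 + Integral(C2*airyai(-2^(1/3)*y/2) + C3*airybi(-2^(1/3)*y/2), y)


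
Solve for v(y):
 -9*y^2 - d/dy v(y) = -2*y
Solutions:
 v(y) = C1 - 3*y^3 + y^2


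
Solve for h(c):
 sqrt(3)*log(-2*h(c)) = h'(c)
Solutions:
 -sqrt(3)*Integral(1/(log(-_y) + log(2)), (_y, h(c)))/3 = C1 - c


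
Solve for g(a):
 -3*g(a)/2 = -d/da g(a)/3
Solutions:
 g(a) = C1*exp(9*a/2)


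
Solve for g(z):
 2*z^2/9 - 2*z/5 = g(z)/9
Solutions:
 g(z) = 2*z*(5*z - 9)/5


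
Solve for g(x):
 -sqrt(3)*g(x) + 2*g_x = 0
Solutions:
 g(x) = C1*exp(sqrt(3)*x/2)


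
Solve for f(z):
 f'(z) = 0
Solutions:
 f(z) = C1


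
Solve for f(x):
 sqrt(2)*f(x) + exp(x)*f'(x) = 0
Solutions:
 f(x) = C1*exp(sqrt(2)*exp(-x))


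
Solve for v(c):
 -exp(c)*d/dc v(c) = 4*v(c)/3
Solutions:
 v(c) = C1*exp(4*exp(-c)/3)


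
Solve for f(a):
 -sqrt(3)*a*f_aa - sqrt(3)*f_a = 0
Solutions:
 f(a) = C1 + C2*log(a)


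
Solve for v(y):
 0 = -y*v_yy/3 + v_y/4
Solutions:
 v(y) = C1 + C2*y^(7/4)


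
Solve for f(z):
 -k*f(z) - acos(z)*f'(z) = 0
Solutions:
 f(z) = C1*exp(-k*Integral(1/acos(z), z))


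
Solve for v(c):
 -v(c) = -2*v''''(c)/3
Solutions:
 v(c) = C1*exp(-2^(3/4)*3^(1/4)*c/2) + C2*exp(2^(3/4)*3^(1/4)*c/2) + C3*sin(2^(3/4)*3^(1/4)*c/2) + C4*cos(2^(3/4)*3^(1/4)*c/2)


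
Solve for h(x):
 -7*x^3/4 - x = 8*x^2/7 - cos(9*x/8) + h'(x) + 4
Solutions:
 h(x) = C1 - 7*x^4/16 - 8*x^3/21 - x^2/2 - 4*x + 8*sin(9*x/8)/9


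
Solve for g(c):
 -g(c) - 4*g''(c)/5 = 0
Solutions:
 g(c) = C1*sin(sqrt(5)*c/2) + C2*cos(sqrt(5)*c/2)


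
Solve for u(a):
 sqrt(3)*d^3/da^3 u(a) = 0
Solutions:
 u(a) = C1 + C2*a + C3*a^2


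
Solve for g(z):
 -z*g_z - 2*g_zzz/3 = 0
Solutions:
 g(z) = C1 + Integral(C2*airyai(-2^(2/3)*3^(1/3)*z/2) + C3*airybi(-2^(2/3)*3^(1/3)*z/2), z)


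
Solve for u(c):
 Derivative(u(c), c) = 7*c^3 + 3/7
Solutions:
 u(c) = C1 + 7*c^4/4 + 3*c/7


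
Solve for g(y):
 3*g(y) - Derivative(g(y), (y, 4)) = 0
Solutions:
 g(y) = C1*exp(-3^(1/4)*y) + C2*exp(3^(1/4)*y) + C3*sin(3^(1/4)*y) + C4*cos(3^(1/4)*y)


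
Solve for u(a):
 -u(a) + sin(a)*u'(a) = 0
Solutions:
 u(a) = C1*sqrt(cos(a) - 1)/sqrt(cos(a) + 1)


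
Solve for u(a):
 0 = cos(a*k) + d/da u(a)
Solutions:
 u(a) = C1 - sin(a*k)/k


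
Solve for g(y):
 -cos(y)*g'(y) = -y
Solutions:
 g(y) = C1 + Integral(y/cos(y), y)


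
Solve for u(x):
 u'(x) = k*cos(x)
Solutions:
 u(x) = C1 + k*sin(x)


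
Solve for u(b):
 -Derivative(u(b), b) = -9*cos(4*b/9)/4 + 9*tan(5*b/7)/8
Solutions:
 u(b) = C1 + 63*log(cos(5*b/7))/40 + 81*sin(4*b/9)/16
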